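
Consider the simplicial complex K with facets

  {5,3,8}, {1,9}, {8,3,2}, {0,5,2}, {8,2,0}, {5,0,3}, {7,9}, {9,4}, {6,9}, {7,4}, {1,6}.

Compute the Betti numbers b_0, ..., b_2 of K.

b_0 = 2, b_1 = 3, b_2 = 0.

Fix the vertex order 0 < 1 < 2 < 3 < 4 < 5 < 6 < 7 < 8 < 9 and write every simplex with vertices in increasing order. Then dim K = 2 and the simplices of K are:

  0-simplices (10): [0], [1], [2], [3], [4], [5], [6], [7], [8], [9]
  1-simplices (16): [0,2], [0,3], [0,5], [0,8], [1,6], [1,9], [2,3], [2,5], [2,8], [3,5], [3,8], [4,7], [4,9], [5,8], [6,9], [7,9]
  2-simplices (5): [0,2,5], [0,2,8], [0,3,5], [2,3,8], [3,5,8]

so the chain groups are C_0 ≅ Z^10, C_1 ≅ Z^16, C_2 ≅ Z^5.

Boundary ∂_1: C_1 → C_0 maps an edge to its endpoints' difference, ∂[p,q] = q − p. For instance
  ∂[4,9] = [9] − [4].
This gives a 10×16 integer matrix of rank 8; reducing to Smith normal form yields diagonal entries (1,1,1,1,1,1,1,1).

Boundary ∂_2: C_2 → C_1 acts by ∂[p,q,r] = [q,r] − [p,r] + [p,q]. For instance
  ∂[3,5,8] = [5,8] − [3,8] + [3,5],
  ∂[0,3,5] = [3,5] − [0,5] + [0,3].
As a 16×5 matrix over Z this has rank 5, with invariant factors (1,1,1,1,1).

Now H_k = ker ∂_k / im ∂_{k+1}, so:

  H_0: rank C_0 − rank ∂_1 = 10 − 8 = 2, and the invariant factors of ∂_1 are all 1, so H_0 = Z^2.
  H_1: rank ker ∂_1 − rank ∂_2 = (16 − 8) − 5 = 3, and the invariant factors of ∂_2 are all 1, so H_1 = Z^3.
  H_2: rank ker ∂_2 − rank ∂_3 = (5 − 5) − 0 = 0, and there is no ∂_3, so H_2 = 0.

Hence the Betti numbers are b_0 = 2, b_1 = 3, b_2 = 0.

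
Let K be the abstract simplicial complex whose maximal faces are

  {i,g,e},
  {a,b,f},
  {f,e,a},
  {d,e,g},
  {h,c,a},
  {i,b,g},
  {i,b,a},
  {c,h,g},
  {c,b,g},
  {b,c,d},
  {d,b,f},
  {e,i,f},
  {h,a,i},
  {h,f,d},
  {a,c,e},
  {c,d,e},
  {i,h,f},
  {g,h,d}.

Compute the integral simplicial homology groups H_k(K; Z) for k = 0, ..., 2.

K has 9 vertices, 27 edges, 18 triangles.
rank ∂_0 = 0, rank ∂_1 = 8 ⇒ b_0 = 9 − 0 − 8 = 1; all invariant factors of ∂_1 are 1 so no torsion. So H_0 ≅ Z.
rank ∂_1 = 8, rank ∂_2 = 18 ⇒ b_1 = 27 − 8 − 18 = 1; ∂_2 has invariant factor(s) [2] giving torsion. So H_1 ≅ Z ⊕ Z/2Z.
rank ∂_2 = 18, rank ∂_3 = 0 ⇒ b_2 = 18 − 18 − 0 = 0. So H_2 ≅ 0.

H_0 = Z,  H_1 = Z ⊕ Z/2Z,  H_2 = 0.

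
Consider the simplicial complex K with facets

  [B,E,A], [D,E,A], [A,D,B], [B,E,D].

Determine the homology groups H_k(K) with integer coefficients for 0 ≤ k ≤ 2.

H_0 = Z,  H_1 = 0,  H_2 = Z.

We work with the vertex ordering A < B < D < E. The simplices of K, each written with vertices in increasing order, are:

  0-simplices (4): A, B, D, E
  1-simplices (6): AB, AD, AE, BD, BE, DE
  2-simplices (4): ABD, ABE, ADE, BDE

so the chain groups are C_0 ≅ Z^4, C_1 ≅ Z^6, C_2 ≅ Z^4.

The boundary map ∂_1: C_1 → C_0 is given by ∂[p,q] = [q] − [p]. For instance
  ∂BE = E − B.
The resulting 4×6 matrix has rank 3, and its Smith normal form has invariant factors (1,1,1).

The boundary map ∂_2: C_2 → C_1 acts by ∂[p,q,r] = [q,r] − [p,r] + [p,q]. For instance
  ∂ABD = BD − AD + AB,
  ∂BDE = DE − BE + BD.
The resulting 6×4 matrix has rank 3, and its Smith normal form has invariant factors (1,1,1).

Now H_k = ker ∂_k / im ∂_{k+1}, so:

  H_0: rank C_0 − rank ∂_1 = 4 − 3 = 1, and the invariant factors of ∂_1 are all 1, so H_0 = Z.
  H_1: rank ker ∂_1 − rank ∂_2 = (6 − 3) − 3 = 0, and the invariant factors of ∂_2 are all 1, so H_1 = 0.
  H_2: rank ker ∂_2 − rank ∂_3 = (4 − 3) − 0 = 1, and there is no ∂_3, so H_2 = Z.

As a check, the Euler characteristic is 4 − 6 + 4 = 2, which agrees with 1 − 0 + 1 = 2.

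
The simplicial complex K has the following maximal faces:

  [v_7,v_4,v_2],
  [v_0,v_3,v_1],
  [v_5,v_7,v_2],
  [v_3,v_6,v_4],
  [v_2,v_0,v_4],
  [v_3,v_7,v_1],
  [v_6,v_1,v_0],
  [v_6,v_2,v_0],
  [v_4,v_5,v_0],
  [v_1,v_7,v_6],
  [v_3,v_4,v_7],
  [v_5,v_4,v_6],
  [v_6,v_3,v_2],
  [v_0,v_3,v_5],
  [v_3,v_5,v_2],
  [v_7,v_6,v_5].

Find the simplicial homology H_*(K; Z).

K has 8 vertices, 24 edges, 16 triangles.
rank ∂_0 = 0, rank ∂_1 = 7 ⇒ b_0 = 8 − 0 − 7 = 1; all invariant factors of ∂_1 are 1 so no torsion. So H_0 = Z.
rank ∂_1 = 7, rank ∂_2 = 15 ⇒ b_1 = 24 − 7 − 15 = 2; all invariant factors of ∂_2 are 1 so no torsion. So H_1 = Z^2.
rank ∂_2 = 15, rank ∂_3 = 0 ⇒ b_2 = 16 − 15 − 0 = 1. So H_2 = Z.

H_0 = Z,  H_1 = Z^2,  H_2 = Z.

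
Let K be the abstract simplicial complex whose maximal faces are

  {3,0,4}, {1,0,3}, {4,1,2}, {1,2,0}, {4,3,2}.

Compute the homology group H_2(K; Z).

Order the vertices as 0 < 1 < 2 < 3 < 4. Listing each simplex with vertices in this order, K has dimension 2 with simplices:

  0-simplices (5): [0], [1], [2], [3], [4]
  1-simplices (10): [0,1], [0,2], [0,3], [0,4], [1,2], [1,3], [1,4], [2,3], [2,4], [3,4]
  2-simplices (5): [0,1,2], [0,1,3], [0,3,4], [1,2,4], [2,3,4]

so the chain groups are C_0 ≅ Z^5, C_1 ≅ Z^10, C_2 ≅ Z^5.

Boundary ∂_1: C_1 → C_0 is given by ∂[p,q] = [q] − [p]. For instance
  ∂[0,3] = [3] − [0].
The 5×10 boundary matrix has rank 4 and Smith normal form diag(1,1,1,1).

∂_2: C_2 → C_1 acts by ∂[p,q,r] = [q,r] − [p,r] + [p,q]. For instance
  ∂[0,1,2] = [1,2] − [0,2] + [0,1],
  ∂[0,3,4] = [3,4] − [0,4] + [0,3].
The resulting 10×5 matrix has rank 5, and its Smith normal form has invariant factors (1,1,1,1,1).

Now H_k = ker ∂_k / im ∂_{k+1}, so:

  H_2: rank ker ∂_2 − rank ∂_3 = (5 − 5) − 0 = 0, and there is no ∂_3, so H_2 ≅ 0.

H_2 = 0.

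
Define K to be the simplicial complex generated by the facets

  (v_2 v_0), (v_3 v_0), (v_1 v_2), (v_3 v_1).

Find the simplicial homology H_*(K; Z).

H_0 = Z,  H_1 = Z.

Take the total order v_0 < v_1 < v_2 < v_3 on the vertex set. Then K (dimension 1) consists of the simplices:

  0-simplices (4): [v_0], [v_1], [v_2], [v_3]
  1-simplices (4): [v_0,v_2], [v_0,v_3], [v_1,v_2], [v_1,v_3]

Hence C_0 ≅ Z^4, C_1 ≅ Z^4.

Boundary ∂_1: C_1 → C_0 sends each edge [p,q] (with p < q) to q − p.
The 4×4 boundary matrix has rank 3 and Smith normal form diag(1,1,1).

Computing H_k = (kernel of ∂_k) / (image of ∂_{k+1}):

  H_0: rank C_0 − rank ∂_1 = 4 − 3 = 1, and the invariant factors of ∂_1 are all 1, so H_0 ≅ Z.
  H_1: rank ker ∂_1 − rank ∂_2 = (4 − 3) − 0 = 1, and there is no ∂_2, so H_1 ≅ Z.

As a check, the Euler characteristic is 4 − 4 = 0, which agrees with 1 − 1 = 0.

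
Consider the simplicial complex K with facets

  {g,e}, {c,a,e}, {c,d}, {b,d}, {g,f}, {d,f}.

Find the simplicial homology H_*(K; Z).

H_0 ≅ Z,  H_1 ≅ Z,  H_2 = 0.

Take the total order a < b < c < d < e < f < g on the vertex set. Then K (dimension 2) consists of the simplices:

  0-simplices (7): a, b, c, d, e, f, g
  1-simplices (8): ac, ae, bd, cd, ce, df, eg, fg
  2-simplices (1): ace

giving chain groups C_0 ≅ Z^7, C_1 ≅ Z^8, C_2 ≅ Z^1.

The boundary map ∂_1: C_1 → C_0 maps an edge to its endpoints' difference, ∂[p,q] = q − p. For instance
  ∂ac = c − a.
This gives a 7×8 integer matrix of rank 6; reducing to Smith normal form yields diagonal entries (1,1,1,1,1,1).

The boundary map ∂_2: C_2 → C_1 maps a triangle to the signed sum of its edges. For instance
  ∂ace = ce − ae + ac.
The resulting 8×1 matrix has rank 1, and its Smith normal form has invariant factors (1).

Now H_k = ker ∂_k / im ∂_{k+1}, so:

  H_0: rank C_0 − rank ∂_1 = 7 − 6 = 1, and the invariant factors of ∂_1 are all 1, so H_0 = Z.
  H_1: rank ker ∂_1 − rank ∂_2 = (8 − 6) − 1 = 1, and the invariant factors of ∂_2 are all 1, so H_1 = Z.
  H_2: rank ker ∂_2 − rank ∂_3 = (1 − 1) − 0 = 0, and there is no ∂_3, so H_2 = 0.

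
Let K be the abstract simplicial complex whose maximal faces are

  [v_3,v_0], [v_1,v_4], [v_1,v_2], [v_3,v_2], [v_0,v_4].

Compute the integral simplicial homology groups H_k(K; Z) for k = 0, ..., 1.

H_0 = Z,  H_1 = Z.

We work with the vertex ordering v_0 < v_1 < v_2 < v_3 < v_4. The simplices of K, each written with vertices in increasing order, are:

  0-simplices (5): [v_0], [v_1], [v_2], [v_3], [v_4]
  1-simplices (5): [v_0,v_3], [v_0,v_4], [v_1,v_2], [v_1,v_4], [v_2,v_3]

Hence C_0 ≅ Z^5, C_1 ≅ Z^5.

The boundary map ∂_1: C_1 → C_0 maps an edge to its endpoints' difference, ∂[p,q] = q − p. For instance
  ∂[v_0,v_3] = [v_3] − [v_0].
This gives a 5×5 integer matrix of rank 4; reducing to Smith normal form yields diagonal entries (1,1,1,1).

Now H_k = ker ∂_k / im ∂_{k+1}, so:

  H_0: rank C_0 − rank ∂_1 = 5 − 4 = 1, and the invariant factors of ∂_1 are all 1, so H_0 ≅ Z.
  H_1: rank ker ∂_1 − rank ∂_2 = (5 − 4) − 0 = 1, and there is no ∂_2, so H_1 ≅ Z.

(K is a triangulation of the circle S^1.)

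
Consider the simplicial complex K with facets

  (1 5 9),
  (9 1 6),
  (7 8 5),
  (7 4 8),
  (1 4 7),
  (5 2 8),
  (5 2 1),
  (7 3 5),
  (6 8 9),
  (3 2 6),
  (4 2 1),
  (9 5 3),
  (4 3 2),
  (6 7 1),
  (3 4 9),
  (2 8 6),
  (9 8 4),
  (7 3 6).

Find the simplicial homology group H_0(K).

Order the vertices as 1 < 2 < 3 < 4 < 5 < 6 < 7 < 8 < 9. Listing each simplex with vertices in this order, K has dimension 2 with simplices:

  0-simplices (9): [1], [2], [3], [4], [5], [6], [7], [8], [9]
  1-simplices (27): (27 of them)
  2-simplices (18): [1,2,4], [1,2,5], [1,4,7], [1,5,9], [1,6,7], [1,6,9], [2,3,4], [2,3,6], [2,5,8], [2,6,8], [3,4,9], [3,5,7], [3,5,9], [3,6,7], [4,7,8], [4,8,9], [5,7,8], [6,8,9]

so the chain groups are C_0 ≅ Z^9, C_1 ≅ Z^27, C_2 ≅ Z^18.

The boundary map ∂_1: C_1 → C_0 maps an edge to its endpoints' difference, ∂[p,q] = q − p. For instance
  ∂[2,8] = [8] − [2].
This gives a 9×27 integer matrix of rank 8; reducing to Smith normal form yields diagonal entries (1,1,1,1,1,1,1,1).

∂_2: C_2 → C_1 maps a triangle to the signed sum of its edges. For instance
  ∂[1,5,9] = [5,9] − [1,9] + [1,5],
  ∂[3,5,9] = [5,9] − [3,9] + [3,5].
The 27×18 boundary matrix has rank 17 and Smith normal form diag(1,1,1,1,1,1,1,1,1,1,1,1,1,1,1,1,1).

Computing H_k = (kernel of ∂_k) / (image of ∂_{k+1}):

  H_0: rank C_0 − rank ∂_1 = 9 − 8 = 1, and the invariant factors of ∂_1 are all 1, so H_0 ≅ Z.

H_0 ≅ Z.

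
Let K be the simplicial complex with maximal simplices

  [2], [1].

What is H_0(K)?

Order the vertices as 1 < 2. Listing each simplex with vertices in this order, K has dimension 0 with simplices:

  0-simplices (2): [1], [2]

so the chain groups are C_0 ≅ Z^2.

Computing H_k = (kernel of ∂_k) / (image of ∂_{k+1}):

  H_0: rank C_0 − rank ∂_1 = 2 − 0 = 2, and there is no ∂_1, so H_0 = Z^2.

H_0 = Z^2.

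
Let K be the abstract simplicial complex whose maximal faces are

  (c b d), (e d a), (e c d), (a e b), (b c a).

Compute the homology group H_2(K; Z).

Order the vertices as a < b < c < d < e. Listing each simplex with vertices in this order, K has dimension 2 with simplices:

  0-simplices (5): a, b, c, d, e
  1-simplices (10): ab, ac, ad, ae, bc, bd, be, cd, ce, de
  2-simplices (5): abc, abe, ade, bcd, cde

giving chain groups C_0 ≅ Z^5, C_1 ≅ Z^10, C_2 ≅ Z^5.

∂_1: C_1 → C_0 maps an edge to its endpoints' difference, ∂[p,q] = q − p. For instance
  ∂de = e − d.
The resulting 5×10 matrix has rank 4, and its Smith normal form has invariant factors (1,1,1,1).

Boundary ∂_2: C_2 → C_1 sends each 2-simplex [p,q,r] to [q,r] − [p,r] + [p,q]. For instance
  ∂ade = de − ae + ad,
  ∂abc = bc − ac + ab.
This gives a 10×5 integer matrix of rank 5; reducing to Smith normal form yields diagonal entries (1,1,1,1,1).

Computing H_k = (kernel of ∂_k) / (image of ∂_{k+1}):

  H_2: rank ker ∂_2 − rank ∂_3 = (5 − 5) − 0 = 0, and there is no ∂_3, so H_2 ≅ 0.

(K is a triangulation of the Möbius band.)

H_2 = 0.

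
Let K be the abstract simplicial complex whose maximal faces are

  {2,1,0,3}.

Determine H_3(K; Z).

Take the total order 0 < 1 < 2 < 3 on the vertex set. Then K (dimension 3) consists of the simplices:

  0-simplices (4): [0], [1], [2], [3]
  1-simplices (6): [0,1], [0,2], [0,3], [1,2], [1,3], [2,3]
  2-simplices (4): [0,1,2], [0,1,3], [0,2,3], [1,2,3]
  3-simplices (1): [0,1,2,3]

Hence C_0 ≅ Z^4, C_1 ≅ Z^6, C_2 ≅ Z^4, C_3 ≅ Z^1.

∂_1: C_1 → C_0 sends each edge [p,q] (with p < q) to q − p.
The resulting 4×6 matrix has rank 3, and its Smith normal form has invariant factors (1,1,1).

∂_2: C_2 → C_1 maps a triangle to the signed sum of its edges. For instance
  ∂[0,2,3] = [2,3] − [0,3] + [0,2],
  ∂[0,1,2] = [1,2] − [0,2] + [0,1].
The 6×4 boundary matrix has rank 3 and Smith normal form diag(1,1,1).

Boundary ∂_3: C_3 → C_2 sends each 3-simplex σ to the alternating sum Σ_i (−1)^i (σ with its i-th vertex removed). For instance
  ∂[0,1,2,3] = [1,2,3] − [0,2,3] + [0,1,3] − [0,1,2].
This gives a 4×1 integer matrix of rank 1; reducing to Smith normal form yields diagonal entries (1).

Now H_k = ker ∂_k / im ∂_{k+1}, so:

  H_3: rank ker ∂_3 − rank ∂_4 = (1 − 1) − 0 = 0, and there is no ∂_4, so H_3 ≅ 0.

H_3 ≅ 0.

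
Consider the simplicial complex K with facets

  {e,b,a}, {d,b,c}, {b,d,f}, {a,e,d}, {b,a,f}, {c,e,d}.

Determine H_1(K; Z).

H_1 = Z.

We work with the vertex ordering a < b < c < d < e < f. The simplices of K, each written with vertices in increasing order, are:

  0-simplices (6): a, b, c, d, e, f
  1-simplices (12): ab, ad, ae, af, bc, bd, be, bf, cd, ce, de, df
  2-simplices (6): abe, abf, ade, bcd, bdf, cde

Hence C_0 ≅ Z^6, C_1 ≅ Z^12, C_2 ≅ Z^6.

The boundary map ∂_1: C_1 → C_0 sends each edge [p,q] (with p < q) to q − p. For instance
  ∂bf = f − b.
The 6×12 boundary matrix has rank 5 and Smith normal form diag(1,1,1,1,1).

Boundary ∂_2: C_2 → C_1 acts by ∂[p,q,r] = [q,r] − [p,r] + [p,q]. For instance
  ∂abf = bf − af + ab,
  ∂ade = de − ae + ad.
The resulting 12×6 matrix has rank 6, and its Smith normal form has invariant factors (1,1,1,1,1,1).

Computing H_k = (kernel of ∂_k) / (image of ∂_{k+1}):

  H_1: rank ker ∂_1 − rank ∂_2 = (12 − 5) − 6 = 1, and the invariant factors of ∂_2 are all 1, so H_1 ≅ Z.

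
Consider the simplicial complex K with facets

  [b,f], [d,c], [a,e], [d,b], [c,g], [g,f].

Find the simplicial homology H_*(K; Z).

Fix the vertex order a < b < c < d < e < f < g and write every simplex with vertices in increasing order. Then dim K = 1 and the simplices of K are:

  0-simplices (7): a, b, c, d, e, f, g
  1-simplices (6): ae, bd, bf, cd, cg, fg

giving chain groups C_0 ≅ Z^7, C_1 ≅ Z^6.

∂_1: C_1 → C_0 maps an edge to its endpoints' difference, ∂[p,q] = q − p.
As a 7×6 matrix over Z this has rank 5, with invariant factors (1,1,1,1,1).

Now H_k = ker ∂_k / im ∂_{k+1}, so:

  H_0: rank C_0 − rank ∂_1 = 7 − 5 = 2, and the invariant factors of ∂_1 are all 1, so H_0 = Z^2.
  H_1: rank ker ∂_1 − rank ∂_2 = (6 − 5) − 0 = 1, and there is no ∂_2, so H_1 = Z.

H_0 ≅ Z^2,  H_1 ≅ Z.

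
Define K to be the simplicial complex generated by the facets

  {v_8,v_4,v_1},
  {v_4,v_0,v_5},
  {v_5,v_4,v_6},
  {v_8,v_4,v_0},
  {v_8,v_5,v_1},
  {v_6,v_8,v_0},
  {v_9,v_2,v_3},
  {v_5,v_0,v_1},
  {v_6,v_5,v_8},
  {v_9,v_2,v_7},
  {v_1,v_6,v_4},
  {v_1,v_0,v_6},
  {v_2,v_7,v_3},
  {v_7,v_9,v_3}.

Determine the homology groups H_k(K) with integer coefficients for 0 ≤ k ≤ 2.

Take the total order v_0 < v_1 < v_2 < v_3 < v_4 < v_5 < v_6 < v_7 < v_8 < v_9 on the vertex set. Then K (dimension 2) consists of the simplices:

  0-simplices (10): [v_0], [v_1], [v_2], [v_3], [v_4], [v_5], [v_6], [v_7], [v_8], [v_9]
  1-simplices (21): (21 of them)
  2-simplices (14): (14 of them)

so the chain groups are C_0 ≅ Z^10, C_1 ≅ Z^21, C_2 ≅ Z^14.

∂_1: C_1 → C_0 sends each edge [p,q] (with p < q) to q − p.
The resulting 10×21 matrix has rank 8, and its Smith normal form has invariant factors (1,1,1,1,1,1,1,1).

Boundary ∂_2: C_2 → C_1 maps a triangle to the signed sum of its edges. For instance
  ∂[v_3,v_7,v_9] = [v_7,v_9] − [v_3,v_9] + [v_3,v_7],
  ∂[v_0,v_4,v_8] = [v_4,v_8] − [v_0,v_8] + [v_0,v_4].
This gives a 21×14 integer matrix of rank 13; reducing to Smith normal form yields diagonal entries (1,1,1,1,1,1,1,1,1,1,1,1,2).

Now H_k = ker ∂_k / im ∂_{k+1}, so:

  H_0: rank C_0 − rank ∂_1 = 10 − 8 = 2, and the invariant factors of ∂_1 are all 1, so H_0 = Z^2.
  H_1: rank ker ∂_1 − rank ∂_2 = (21 − 8) − 13 = 0, and ∂_2 has invariant factor 2 > 1, so H_1 = Z/2Z.
  H_2: rank ker ∂_2 − rank ∂_3 = (14 − 13) − 0 = 1, and there is no ∂_3, so H_2 = Z.

(K is a triangulation of the disjoint union of the 2-sphere S^2 and the real projective plane RP^2.)

H_0 = Z^2,  H_1 = Z/2Z,  H_2 = Z.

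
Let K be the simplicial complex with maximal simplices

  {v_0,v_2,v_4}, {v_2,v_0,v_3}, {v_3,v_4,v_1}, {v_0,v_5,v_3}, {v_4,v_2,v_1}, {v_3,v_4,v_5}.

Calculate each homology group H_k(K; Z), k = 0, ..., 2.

Fix the vertex order v_0 < v_1 < v_2 < v_3 < v_4 < v_5 and write every simplex with vertices in increasing order. Then dim K = 2 and the simplices of K are:

  0-simplices (6): [v_0], [v_1], [v_2], [v_3], [v_4], [v_5]
  1-simplices (12): [v_0,v_2], [v_0,v_3], [v_0,v_4], [v_0,v_5], [v_1,v_2], [v_1,v_3], [v_1,v_4], [v_2,v_3], [v_2,v_4], [v_3,v_4], [v_3,v_5], [v_4,v_5]
  2-simplices (6): [v_0,v_2,v_3], [v_0,v_2,v_4], [v_0,v_3,v_5], [v_1,v_2,v_4], [v_1,v_3,v_4], [v_3,v_4,v_5]

so the chain groups are C_0 ≅ Z^6, C_1 ≅ Z^12, C_2 ≅ Z^6.

The boundary map ∂_1: C_1 → C_0 sends each edge [p,q] (with p < q) to q − p. For instance
  ∂[v_1,v_2] = [v_2] − [v_1].
This gives a 6×12 integer matrix of rank 5; reducing to Smith normal form yields diagonal entries (1,1,1,1,1).

∂_2: C_2 → C_1 sends each 2-simplex [p,q,r] to [q,r] − [p,r] + [p,q]. For instance
  ∂[v_0,v_2,v_3] = [v_2,v_3] − [v_0,v_3] + [v_0,v_2],
  ∂[v_1,v_3,v_4] = [v_3,v_4] − [v_1,v_4] + [v_1,v_3].
The 12×6 boundary matrix has rank 6 and Smith normal form diag(1,1,1,1,1,1).

Now H_k = ker ∂_k / im ∂_{k+1}, so:

  H_0: rank C_0 − rank ∂_1 = 6 − 5 = 1, and the invariant factors of ∂_1 are all 1, so H_0 = Z.
  H_1: rank ker ∂_1 − rank ∂_2 = (12 − 5) − 6 = 1, and the invariant factors of ∂_2 are all 1, so H_1 = Z.
  H_2: rank ker ∂_2 − rank ∂_3 = (6 − 6) − 0 = 0, and there is no ∂_3, so H_2 = 0.

H_0 ≅ Z,  H_1 ≅ Z,  H_2 = 0.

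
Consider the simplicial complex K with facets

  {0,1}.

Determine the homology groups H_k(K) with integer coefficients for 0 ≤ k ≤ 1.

H_0 = Z,  H_1 = 0.

Order the vertices as 0 < 1. Listing each simplex with vertices in this order, K has dimension 1 with simplices:

  0-simplices (2): [0], [1]
  1-simplices (1): [0,1]

giving chain groups C_0 ≅ Z^2, C_1 ≅ Z^1.

Boundary ∂_1: C_1 → C_0 is given by ∂[p,q] = [q] − [p].
The resulting 2×1 matrix has rank 1, and its Smith normal form has invariant factors (1).

Reading off H_k = ker ∂_k / im ∂_{k+1}:

  H_0: rank C_0 − rank ∂_1 = 2 − 1 = 1, and the invariant factors of ∂_1 are all 1, so H_0 ≅ Z.
  H_1: rank ker ∂_1 − rank ∂_2 = (1 − 1) − 0 = 0, and there is no ∂_2, so H_1 ≅ 0.

As a check, the Euler characteristic is 2 − 1 = 1, which agrees with 1 − 0 = 1.
(K is a triangulation of the 1-simplex.)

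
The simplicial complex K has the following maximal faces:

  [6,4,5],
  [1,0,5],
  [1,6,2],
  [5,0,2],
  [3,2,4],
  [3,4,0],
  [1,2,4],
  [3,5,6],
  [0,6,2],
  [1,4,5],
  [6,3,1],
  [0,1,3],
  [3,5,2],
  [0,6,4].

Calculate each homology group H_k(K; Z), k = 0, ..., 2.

H_0 = Z,  H_1 = Z^2,  H_2 = Z.

We work with the vertex ordering 0 < 1 < 2 < 3 < 4 < 5 < 6. The simplices of K, each written with vertices in increasing order, are:

  0-simplices (7): [0], [1], [2], [3], [4], [5], [6]
  1-simplices (21): [0,1], [0,2], [0,3], [0,4], [0,5], [0,6], [1,2], [1,3], [1,4], [1,5], [1,6], [2,3], [2,4], [2,5], [2,6], [3,4], [3,5], [3,6], [4,5], [4,6], [5,6]
  2-simplices (14): [0,1,3], [0,1,5], [0,2,5], [0,2,6], [0,3,4], [0,4,6], [1,2,4], [1,2,6], [1,3,6], [1,4,5], [2,3,4], [2,3,5], [3,5,6], [4,5,6]

Hence C_0 ≅ Z^7, C_1 ≅ Z^21, C_2 ≅ Z^14.

Boundary ∂_1: C_1 → C_0 sends each edge [p,q] (with p < q) to q − p. For instance
  ∂[2,3] = [3] − [2].
As a 7×21 matrix over Z this has rank 6, with invariant factors (1,1,1,1,1,1).

Boundary ∂_2: C_2 → C_1 sends each 2-simplex [p,q,r] to [q,r] − [p,r] + [p,q]. For instance
  ∂[0,2,5] = [2,5] − [0,5] + [0,2],
  ∂[0,1,3] = [1,3] − [0,3] + [0,1].
The 21×14 boundary matrix has rank 13 and Smith normal form diag(1,1,1,1,1,1,1,1,1,1,1,1,1).

Now H_k = ker ∂_k / im ∂_{k+1}, so:

  H_0: rank C_0 − rank ∂_1 = 7 − 6 = 1, and the invariant factors of ∂_1 are all 1, so H_0 = Z.
  H_1: rank ker ∂_1 − rank ∂_2 = (21 − 6) − 13 = 2, and the invariant factors of ∂_2 are all 1, so H_1 = Z^2.
  H_2: rank ker ∂_2 − rank ∂_3 = (14 − 13) − 0 = 1, and there is no ∂_3, so H_2 = Z.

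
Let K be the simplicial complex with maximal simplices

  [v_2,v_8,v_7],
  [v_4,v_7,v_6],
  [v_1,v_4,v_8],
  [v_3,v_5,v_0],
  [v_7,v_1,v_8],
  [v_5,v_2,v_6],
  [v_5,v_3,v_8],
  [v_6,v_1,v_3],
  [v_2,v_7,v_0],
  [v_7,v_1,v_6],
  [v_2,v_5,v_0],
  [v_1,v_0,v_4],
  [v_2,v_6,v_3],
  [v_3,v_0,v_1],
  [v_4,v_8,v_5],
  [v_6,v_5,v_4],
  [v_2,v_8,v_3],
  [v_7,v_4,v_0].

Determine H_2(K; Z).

Fix the vertex order v_0 < v_1 < v_2 < v_3 < v_4 < v_5 < v_6 < v_7 < v_8 and write every simplex with vertices in increasing order. Then dim K = 2 and the simplices of K are:

  0-simplices (9): [v_0], [v_1], [v_2], [v_3], [v_4], [v_5], [v_6], [v_7], [v_8]
  1-simplices (27): (27 of them)
  2-simplices (18): (18 of them)

so the chain groups are C_0 ≅ Z^9, C_1 ≅ Z^27, C_2 ≅ Z^18.

∂_1: C_1 → C_0 sends each edge [p,q] (with p < q) to q − p. For instance
  ∂[v_3,v_8] = [v_8] − [v_3].
The 9×27 boundary matrix has rank 8 and Smith normal form diag(1,1,1,1,1,1,1,1).

∂_2: C_2 → C_1 maps a triangle to the signed sum of its edges. For instance
  ∂[v_1,v_6,v_7] = [v_6,v_7] − [v_1,v_7] + [v_1,v_6],
  ∂[v_2,v_3,v_6] = [v_3,v_6] − [v_2,v_6] + [v_2,v_3].
The resulting 27×18 matrix has rank 18, and its Smith normal form has invariant factors (1,1,1,1,1,1,1,1,1,1,1,1,1,1,1,1,1,2).

From H_k ≅ ker(∂_k) / im(∂_{k+1}) we obtain:

  H_2: rank ker ∂_2 − rank ∂_3 = (18 − 18) − 0 = 0, and there is no ∂_3, so H_2 ≅ 0.

H_2 ≅ 0.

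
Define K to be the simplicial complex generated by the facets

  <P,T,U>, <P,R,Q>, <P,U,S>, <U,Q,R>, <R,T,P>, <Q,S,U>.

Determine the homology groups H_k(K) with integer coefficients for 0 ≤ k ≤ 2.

Order the vertices as P < Q < R < S < T < U. Listing each simplex with vertices in this order, K has dimension 2 with simplices:

  0-simplices (6): P, Q, R, S, T, U
  1-simplices (12): PQ, PR, PS, PT, PU, QR, QS, QU, RT, RU, SU, TU
  2-simplices (6): PQR, PRT, PSU, PTU, QRU, QSU

Hence C_0 ≅ Z^6, C_1 ≅ Z^12, C_2 ≅ Z^6.

The boundary map ∂_1: C_1 → C_0 sends each edge [p,q] (with p < q) to q − p.
The 6×12 boundary matrix has rank 5 and Smith normal form diag(1,1,1,1,1).

The boundary map ∂_2: C_2 → C_1 acts by ∂[p,q,r] = [q,r] − [p,r] + [p,q]. For instance
  ∂QRU = RU − QU + QR,
  ∂PTU = TU − PU + PT.
The 12×6 boundary matrix has rank 6 and Smith normal form diag(1,1,1,1,1,1).

Reading off H_k = ker ∂_k / im ∂_{k+1}:

  H_0: rank C_0 − rank ∂_1 = 6 − 5 = 1, and the invariant factors of ∂_1 are all 1, so H_0 ≅ Z.
  H_1: rank ker ∂_1 − rank ∂_2 = (12 − 5) − 6 = 1, and the invariant factors of ∂_2 are all 1, so H_1 ≅ Z.
  H_2: rank ker ∂_2 − rank ∂_3 = (6 − 6) − 0 = 0, and there is no ∂_3, so H_2 ≅ 0.

H_0 ≅ Z,  H_1 ≅ Z,  H_2 = 0.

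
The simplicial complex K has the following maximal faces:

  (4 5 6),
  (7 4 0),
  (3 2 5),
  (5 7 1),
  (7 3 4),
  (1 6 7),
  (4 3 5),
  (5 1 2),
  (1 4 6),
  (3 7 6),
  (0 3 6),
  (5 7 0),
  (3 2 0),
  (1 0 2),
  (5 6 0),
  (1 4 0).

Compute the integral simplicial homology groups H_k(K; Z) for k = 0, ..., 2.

Order the vertices as 0 < 1 < 2 < 3 < 4 < 5 < 6 < 7. Listing each simplex with vertices in this order, K has dimension 2 with simplices:

  0-simplices (8): [0], [1], [2], [3], [4], [5], [6], [7]
  1-simplices (24): (24 of them)
  2-simplices (16): [0,1,2], [0,1,4], [0,2,3], [0,3,6], [0,4,7], [0,5,6], [0,5,7], [1,2,5], [1,4,6], [1,5,7], [1,6,7], [2,3,5], [3,4,5], [3,4,7], [3,6,7], [4,5,6]

giving chain groups C_0 ≅ Z^8, C_1 ≅ Z^24, C_2 ≅ Z^16.

Boundary ∂_1: C_1 → C_0 sends each edge [p,q] (with p < q) to q − p. For instance
  ∂[3,7] = [7] − [3].
As a 8×24 matrix over Z this has rank 7, with invariant factors (1,1,1,1,1,1,1).

Boundary ∂_2: C_2 → C_1 maps a triangle to the signed sum of its edges. For instance
  ∂[0,5,6] = [5,6] − [0,6] + [0,5],
  ∂[1,4,6] = [4,6] − [1,6] + [1,4].
The resulting 24×16 matrix has rank 15, and its Smith normal form has invariant factors (1,1,1,1,1,1,1,1,1,1,1,1,1,1,1).

Reading off H_k = ker ∂_k / im ∂_{k+1}:

  H_0: rank C_0 − rank ∂_1 = 8 − 7 = 1, and the invariant factors of ∂_1 are all 1, so H_0 = Z.
  H_1: rank ker ∂_1 − rank ∂_2 = (24 − 7) − 15 = 2, and the invariant factors of ∂_2 are all 1, so H_1 = Z^2.
  H_2: rank ker ∂_2 − rank ∂_3 = (16 − 15) − 0 = 1, and there is no ∂_3, so H_2 = Z.

H_0 = Z,  H_1 = Z^2,  H_2 = Z.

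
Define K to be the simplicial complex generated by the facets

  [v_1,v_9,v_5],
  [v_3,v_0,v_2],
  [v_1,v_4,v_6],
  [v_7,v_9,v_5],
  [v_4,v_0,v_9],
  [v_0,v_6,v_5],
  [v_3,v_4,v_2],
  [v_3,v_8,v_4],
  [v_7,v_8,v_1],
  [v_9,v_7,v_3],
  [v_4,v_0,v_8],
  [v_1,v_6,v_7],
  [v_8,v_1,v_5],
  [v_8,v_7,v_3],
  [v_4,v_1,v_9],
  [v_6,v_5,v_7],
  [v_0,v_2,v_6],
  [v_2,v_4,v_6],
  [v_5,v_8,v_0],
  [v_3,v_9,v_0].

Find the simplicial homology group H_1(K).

K has 10 vertices, 30 edges, 20 triangles.
rank ∂_1 = 9, rank ∂_2 = 20 ⇒ b_1 = 30 − 9 − 20 = 1; ∂_2 has invariant factor(s) [2] giving torsion. So H_1 = Z ⊕ Z/2Z.

H_1 ≅ Z ⊕ Z/2Z.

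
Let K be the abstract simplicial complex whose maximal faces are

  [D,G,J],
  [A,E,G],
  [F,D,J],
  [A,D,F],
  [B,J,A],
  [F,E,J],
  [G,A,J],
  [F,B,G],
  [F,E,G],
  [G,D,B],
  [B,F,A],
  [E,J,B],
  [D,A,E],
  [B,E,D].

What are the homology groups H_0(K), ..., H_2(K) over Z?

Take the total order A < B < D < E < F < G < J on the vertex set. Then K (dimension 2) consists of the simplices:

  0-simplices (7): A, B, D, E, F, G, J
  1-simplices (21): AB, AD, AE, AF, AG, AJ, BD, BE, BF, BG, BJ, DE, DF, DG, DJ, EF, EG, EJ, FG, FJ, GJ
  2-simplices (14): ABF, ABJ, ADE, ADF, AEG, AGJ, BDE, BDG, BEJ, BFG, DFJ, DGJ, EFG, EFJ

Hence C_0 ≅ Z^7, C_1 ≅ Z^21, C_2 ≅ Z^14.

Boundary ∂_1: C_1 → C_0 sends each edge [p,q] (with p < q) to q − p. For instance
  ∂AJ = J − A.
The resulting 7×21 matrix has rank 6, and its Smith normal form has invariant factors (1,1,1,1,1,1).

∂_2: C_2 → C_1 sends each 2-simplex [p,q,r] to [q,r] − [p,r] + [p,q]. For instance
  ∂EFJ = FJ − EJ + EF,
  ∂BFG = FG − BG + BF.
The resulting 21×14 matrix has rank 13, and its Smith normal form has invariant factors (1,1,1,1,1,1,1,1,1,1,1,1,1).

Reading off H_k = ker ∂_k / im ∂_{k+1}:

  H_0: rank C_0 − rank ∂_1 = 7 − 6 = 1, and the invariant factors of ∂_1 are all 1, so H_0 = Z.
  H_1: rank ker ∂_1 − rank ∂_2 = (21 − 6) − 13 = 2, and the invariant factors of ∂_2 are all 1, so H_1 = Z^2.
  H_2: rank ker ∂_2 − rank ∂_3 = (14 − 13) − 0 = 1, and there is no ∂_3, so H_2 = Z.

As a check, the Euler characteristic is 7 − 21 + 14 = 0, which agrees with 1 − 2 + 1 = 0.
(K is a triangulation of the torus T^2.)

H_0 ≅ Z,  H_1 ≅ Z^2,  H_2 ≅ Z.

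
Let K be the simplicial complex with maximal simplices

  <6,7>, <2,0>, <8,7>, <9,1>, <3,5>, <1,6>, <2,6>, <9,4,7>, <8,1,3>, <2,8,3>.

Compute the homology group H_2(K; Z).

We work with the vertex ordering 0 < 1 < 2 < 3 < 4 < 5 < 6 < 7 < 8 < 9. The simplices of K, each written with vertices in increasing order, are:

  0-simplices (10): [0], [1], [2], [3], [4], [5], [6], [7], [8], [9]
  1-simplices (15): [0,2], [1,3], [1,6], [1,8], [1,9], [2,3], [2,6], [2,8], [3,5], [3,8], [4,7], [4,9], [6,7], [7,8], [7,9]
  2-simplices (3): [1,3,8], [2,3,8], [4,7,9]

giving chain groups C_0 ≅ Z^10, C_1 ≅ Z^15, C_2 ≅ Z^3.

∂_1: C_1 → C_0 maps an edge to its endpoints' difference, ∂[p,q] = q − p. For instance
  ∂[1,3] = [3] − [1].
As a 10×15 matrix over Z this has rank 9, with invariant factors (1,1,1,1,1,1,1,1,1).

Boundary ∂_2: C_2 → C_1 sends each 2-simplex [p,q,r] to [q,r] − [p,r] + [p,q]. For instance
  ∂[2,3,8] = [3,8] − [2,8] + [2,3],
  ∂[4,7,9] = [7,9] − [4,9] + [4,7].
The resulting 15×3 matrix has rank 3, and its Smith normal form has invariant factors (1,1,1).

Computing H_k = (kernel of ∂_k) / (image of ∂_{k+1}):

  H_2: rank ker ∂_2 − rank ∂_3 = (3 − 3) − 0 = 0, and there is no ∂_3, so H_2 ≅ 0.

H_2 = 0.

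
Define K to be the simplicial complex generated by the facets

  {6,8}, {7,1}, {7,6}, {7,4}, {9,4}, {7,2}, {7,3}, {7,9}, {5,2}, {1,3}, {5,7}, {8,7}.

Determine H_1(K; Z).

H_1 = Z^4.

We work with the vertex ordering 1 < 2 < 3 < 4 < 5 < 6 < 7 < 8 < 9. The simplices of K, each written with vertices in increasing order, are:

  0-simplices (9): [1], [2], [3], [4], [5], [6], [7], [8], [9]
  1-simplices (12): [1,3], [1,7], [2,5], [2,7], [3,7], [4,7], [4,9], [5,7], [6,7], [6,8], [7,8], [7,9]

so the chain groups are C_0 ≅ Z^9, C_1 ≅ Z^12.

The boundary map ∂_1: C_1 → C_0 is given by ∂[p,q] = [q] − [p]. For instance
  ∂[2,5] = [5] − [2].
The 9×12 boundary matrix has rank 8 and Smith normal form diag(1,1,1,1,1,1,1,1).

Reading off H_k = ker ∂_k / im ∂_{k+1}:

  H_1: rank ker ∂_1 − rank ∂_2 = (12 − 8) − 0 = 4, and there is no ∂_2, so H_1 = Z^4.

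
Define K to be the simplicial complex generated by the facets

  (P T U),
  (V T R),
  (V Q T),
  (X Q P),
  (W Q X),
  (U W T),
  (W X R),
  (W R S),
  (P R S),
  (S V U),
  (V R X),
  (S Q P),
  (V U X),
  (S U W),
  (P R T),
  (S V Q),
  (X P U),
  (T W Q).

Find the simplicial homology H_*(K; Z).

H_0 ≅ Z,  H_1 ≅ Z^2,  H_2 ≅ Z.

We work with the vertex ordering P < Q < R < S < T < U < V < W < X. The simplices of K, each written with vertices in increasing order, are:

  0-simplices (9): P, Q, R, S, T, U, V, W, X
  1-simplices (27): PQ, PR, PS, PT, PU, PX, QS, QT, QV, QW, QX, RS, RT, RV, RW, RX, SU, SV, SW, TU, TV, TW, UV, UW, UX, VX, WX
  2-simplices (18): PQS, PQX, PRS, PRT, PTU, PUX, QSV, QTV, QTW, QWX, RSW, RTV, RVX, RWX, SUV, SUW, TUW, UVX

Hence C_0 ≅ Z^9, C_1 ≅ Z^27, C_2 ≅ Z^18.

∂_1: C_1 → C_0 sends each edge [p,q] (with p < q) to q − p. For instance
  ∂QV = V − Q.
The resulting 9×27 matrix has rank 8, and its Smith normal form has invariant factors (1,1,1,1,1,1,1,1).

∂_2: C_2 → C_1 sends each 2-simplex [p,q,r] to [q,r] − [p,r] + [p,q]. For instance
  ∂PQX = QX − PX + PQ,
  ∂UVX = VX − UX + UV.
The 27×18 boundary matrix has rank 17 and Smith normal form diag(1,1,1,1,1,1,1,1,1,1,1,1,1,1,1,1,1).

Now H_k = ker ∂_k / im ∂_{k+1}, so:

  H_0: rank C_0 − rank ∂_1 = 9 − 8 = 1, and the invariant factors of ∂_1 are all 1, so H_0 ≅ Z.
  H_1: rank ker ∂_1 − rank ∂_2 = (27 − 8) − 17 = 2, and the invariant factors of ∂_2 are all 1, so H_1 ≅ Z^2.
  H_2: rank ker ∂_2 − rank ∂_3 = (18 − 17) − 0 = 1, and there is no ∂_3, so H_2 ≅ Z.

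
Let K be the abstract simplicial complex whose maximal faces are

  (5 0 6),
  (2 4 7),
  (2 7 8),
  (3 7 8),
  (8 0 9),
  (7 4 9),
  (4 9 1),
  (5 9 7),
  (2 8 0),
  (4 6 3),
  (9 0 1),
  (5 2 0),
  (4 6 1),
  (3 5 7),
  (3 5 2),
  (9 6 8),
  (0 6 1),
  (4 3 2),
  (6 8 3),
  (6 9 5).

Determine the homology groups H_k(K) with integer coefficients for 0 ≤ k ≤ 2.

Order the vertices as 0 < 1 < 2 < 3 < 4 < 5 < 6 < 7 < 8 < 9. Listing each simplex with vertices in this order, K has dimension 2 with simplices:

  0-simplices (10): [0], [1], [2], [3], [4], [5], [6], [7], [8], [9]
  1-simplices (30): (30 of them)
  2-simplices (20): (20 of them)

giving chain groups C_0 ≅ Z^10, C_1 ≅ Z^30, C_2 ≅ Z^20.

∂_1: C_1 → C_0 is given by ∂[p,q] = [q] − [p]. For instance
  ∂[3,7] = [7] − [3].
The 10×30 boundary matrix has rank 9 and Smith normal form diag(1,1,1,1,1,1,1,1,1).

Boundary ∂_2: C_2 → C_1 sends each 2-simplex [p,q,r] to [q,r] − [p,r] + [p,q]. For instance
  ∂[1,4,9] = [4,9] − [1,9] + [1,4],
  ∂[4,7,9] = [7,9] − [4,9] + [4,7].
This gives a 30×20 integer matrix of rank 20; reducing to Smith normal form yields diagonal entries (1,1,1,1,1,1,1,1,1,1,1,1,1,1,1,1,1,1,1,2).

Computing H_k = (kernel of ∂_k) / (image of ∂_{k+1}):

  H_0: rank C_0 − rank ∂_1 = 10 − 9 = 1, and the invariant factors of ∂_1 are all 1, so H_0 ≅ Z.
  H_1: rank ker ∂_1 − rank ∂_2 = (30 − 9) − 20 = 1, and ∂_2 has invariant factor 2 > 1, so H_1 ≅ Z × Z/2.
  H_2: rank ker ∂_2 − rank ∂_3 = (20 − 20) − 0 = 0, and there is no ∂_3, so H_2 ≅ 0.

H_0 = Z,  H_1 = Z × Z/2,  H_2 = 0.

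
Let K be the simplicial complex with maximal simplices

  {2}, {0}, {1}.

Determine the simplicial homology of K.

H_0 = Z^3.

We work with the vertex ordering 0 < 1 < 2. The simplices of K, each written with vertices in increasing order, are:

  0-simplices (3): [0], [1], [2]

Hence C_0 ≅ Z^3.

From H_k ≅ ker(∂_k) / im(∂_{k+1}) we obtain:

  H_0: rank C_0 − rank ∂_1 = 3 − 0 = 3, and there is no ∂_1, so H_0 ≅ Z^3.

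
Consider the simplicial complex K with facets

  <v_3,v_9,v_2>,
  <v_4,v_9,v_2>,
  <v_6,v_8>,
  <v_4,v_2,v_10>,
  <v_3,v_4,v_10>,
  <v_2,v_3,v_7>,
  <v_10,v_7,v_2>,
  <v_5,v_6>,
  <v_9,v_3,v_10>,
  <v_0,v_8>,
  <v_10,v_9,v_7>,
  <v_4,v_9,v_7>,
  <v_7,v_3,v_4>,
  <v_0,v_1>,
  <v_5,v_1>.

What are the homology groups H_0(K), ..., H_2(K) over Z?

H_0 = Z^2,  H_1 = Z ⊕ Z/2Z,  H_2 = 0.

K has 11 vertices, 20 edges, 10 triangles.
rank ∂_0 = 0, rank ∂_1 = 9 ⇒ b_0 = 11 − 0 − 9 = 2; all invariant factors of ∂_1 are 1 so no torsion. So H_0 = Z^2.
rank ∂_1 = 9, rank ∂_2 = 10 ⇒ b_1 = 20 − 9 − 10 = 1; ∂_2 has invariant factor(s) [2] giving torsion. So H_1 = Z ⊕ Z/2Z.
rank ∂_2 = 10, rank ∂_3 = 0 ⇒ b_2 = 10 − 10 − 0 = 0. So H_2 = 0.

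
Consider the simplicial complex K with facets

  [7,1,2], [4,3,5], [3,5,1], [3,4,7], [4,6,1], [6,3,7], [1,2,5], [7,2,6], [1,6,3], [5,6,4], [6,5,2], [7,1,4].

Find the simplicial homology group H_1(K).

Take the total order 1 < 2 < 3 < 4 < 5 < 6 < 7 on the vertex set. Then K (dimension 2) consists of the simplices:

  0-simplices (7): [1], [2], [3], [4], [5], [6], [7]
  1-simplices (18): [1,2], [1,3], [1,4], [1,5], [1,6], [1,7], [2,5], [2,6], [2,7], [3,4], [3,5], [3,6], [3,7], [4,5], [4,6], [4,7], [5,6], [6,7]
  2-simplices (12): [1,2,5], [1,2,7], [1,3,5], [1,3,6], [1,4,6], [1,4,7], [2,5,6], [2,6,7], [3,4,5], [3,4,7], [3,6,7], [4,5,6]

Hence C_0 ≅ Z^7, C_1 ≅ Z^18, C_2 ≅ Z^12.

∂_1: C_1 → C_0 sends each edge [p,q] (with p < q) to q − p. For instance
  ∂[1,4] = [4] − [1].
As a 7×18 matrix over Z this has rank 6, with invariant factors (1,1,1,1,1,1).

The boundary map ∂_2: C_2 → C_1 maps a triangle to the signed sum of its edges. For instance
  ∂[1,4,6] = [4,6] − [1,6] + [1,4],
  ∂[1,2,7] = [2,7] − [1,7] + [1,2].
This gives a 18×12 integer matrix of rank 12; reducing to Smith normal form yields diagonal entries (1,1,1,1,1,1,1,1,1,1,1,2).

Computing H_k = (kernel of ∂_k) / (image of ∂_{k+1}):

  H_1: rank ker ∂_1 − rank ∂_2 = (18 − 6) − 12 = 0, and ∂_2 has invariant factor 2 > 1, so H_1 = Z/2.

H_1 = Z/2.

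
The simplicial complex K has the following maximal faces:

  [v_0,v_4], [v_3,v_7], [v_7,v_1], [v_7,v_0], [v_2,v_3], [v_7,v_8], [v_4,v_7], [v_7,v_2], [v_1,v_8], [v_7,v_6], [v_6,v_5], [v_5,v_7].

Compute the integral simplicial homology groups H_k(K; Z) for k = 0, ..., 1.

H_0 = Z,  H_1 = Z^4.

Order the vertices as v_0 < v_1 < v_2 < v_3 < v_4 < v_5 < v_6 < v_7 < v_8. Listing each simplex with vertices in this order, K has dimension 1 with simplices:

  0-simplices (9): [v_0], [v_1], [v_2], [v_3], [v_4], [v_5], [v_6], [v_7], [v_8]
  1-simplices (12): [v_0,v_4], [v_0,v_7], [v_1,v_7], [v_1,v_8], [v_2,v_3], [v_2,v_7], [v_3,v_7], [v_4,v_7], [v_5,v_6], [v_5,v_7], [v_6,v_7], [v_7,v_8]

giving chain groups C_0 ≅ Z^9, C_1 ≅ Z^12.

∂_1: C_1 → C_0 sends each edge [p,q] (with p < q) to q − p.
The resulting 9×12 matrix has rank 8, and its Smith normal form has invariant factors (1,1,1,1,1,1,1,1).

From H_k ≅ ker(∂_k) / im(∂_{k+1}) we obtain:

  H_0: rank C_0 − rank ∂_1 = 9 − 8 = 1, and the invariant factors of ∂_1 are all 1, so H_0 = Z.
  H_1: rank ker ∂_1 − rank ∂_2 = (12 − 8) − 0 = 4, and there is no ∂_2, so H_1 = Z^4.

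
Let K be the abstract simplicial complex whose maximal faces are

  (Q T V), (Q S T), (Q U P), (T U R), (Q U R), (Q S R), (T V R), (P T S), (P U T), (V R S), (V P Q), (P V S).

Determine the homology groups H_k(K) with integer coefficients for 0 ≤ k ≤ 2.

We work with the vertex ordering P < Q < R < S < T < U < V. The simplices of K, each written with vertices in increasing order, are:

  0-simplices (7): P, Q, R, S, T, U, V
  1-simplices (18): PQ, PS, PT, PU, PV, QR, QS, QT, QU, QV, RS, RT, RU, RV, ST, SV, TU, TV
  2-simplices (12): PQU, PQV, PST, PSV, PTU, QRS, QRU, QST, QTV, RSV, RTU, RTV

giving chain groups C_0 ≅ Z^7, C_1 ≅ Z^18, C_2 ≅ Z^12.

∂_1: C_1 → C_0 sends each edge [p,q] (with p < q) to q − p.
The resulting 7×18 matrix has rank 6, and its Smith normal form has invariant factors (1,1,1,1,1,1).

∂_2: C_2 → C_1 acts by ∂[p,q,r] = [q,r] − [p,r] + [p,q]. For instance
  ∂PQV = QV − PV + PQ,
  ∂PST = ST − PT + PS.
The 18×12 boundary matrix has rank 12 and Smith normal form diag(1,1,1,1,1,1,1,1,1,1,1,2).

Now H_k = ker ∂_k / im ∂_{k+1}, so:

  H_0: rank C_0 − rank ∂_1 = 7 − 6 = 1, and the invariant factors of ∂_1 are all 1, so H_0 ≅ Z.
  H_1: rank ker ∂_1 − rank ∂_2 = (18 − 6) − 12 = 0, and ∂_2 has invariant factor 2 > 1, so H_1 ≅ Z/2.
  H_2: rank ker ∂_2 − rank ∂_3 = (12 − 12) − 0 = 0, and there is no ∂_3, so H_2 ≅ 0.

H_0 = Z,  H_1 = Z/2,  H_2 = 0.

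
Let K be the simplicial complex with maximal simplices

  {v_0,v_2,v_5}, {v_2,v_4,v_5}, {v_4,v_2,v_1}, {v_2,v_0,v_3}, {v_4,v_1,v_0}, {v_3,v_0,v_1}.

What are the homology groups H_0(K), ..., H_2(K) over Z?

H_0 = Z,  H_1 = Z,  H_2 = 0.

Fix the vertex order v_0 < v_1 < v_2 < v_3 < v_4 < v_5 and write every simplex with vertices in increasing order. Then dim K = 2 and the simplices of K are:

  0-simplices (6): [v_0], [v_1], [v_2], [v_3], [v_4], [v_5]
  1-simplices (12): [v_0,v_1], [v_0,v_2], [v_0,v_3], [v_0,v_4], [v_0,v_5], [v_1,v_2], [v_1,v_3], [v_1,v_4], [v_2,v_3], [v_2,v_4], [v_2,v_5], [v_4,v_5]
  2-simplices (6): [v_0,v_1,v_3], [v_0,v_1,v_4], [v_0,v_2,v_3], [v_0,v_2,v_5], [v_1,v_2,v_4], [v_2,v_4,v_5]

so the chain groups are C_0 ≅ Z^6, C_1 ≅ Z^12, C_2 ≅ Z^6.

Boundary ∂_1: C_1 → C_0 is given by ∂[p,q] = [q] − [p].
This gives a 6×12 integer matrix of rank 5; reducing to Smith normal form yields diagonal entries (1,1,1,1,1).

∂_2: C_2 → C_1 acts by ∂[p,q,r] = [q,r] − [p,r] + [p,q]. For instance
  ∂[v_2,v_4,v_5] = [v_4,v_5] − [v_2,v_5] + [v_2,v_4],
  ∂[v_1,v_2,v_4] = [v_2,v_4] − [v_1,v_4] + [v_1,v_2].
This gives a 12×6 integer matrix of rank 6; reducing to Smith normal form yields diagonal entries (1,1,1,1,1,1).

From H_k ≅ ker(∂_k) / im(∂_{k+1}) we obtain:

  H_0: rank C_0 − rank ∂_1 = 6 − 5 = 1, and the invariant factors of ∂_1 are all 1, so H_0 ≅ Z.
  H_1: rank ker ∂_1 − rank ∂_2 = (12 − 5) − 6 = 1, and the invariant factors of ∂_2 are all 1, so H_1 ≅ Z.
  H_2: rank ker ∂_2 − rank ∂_3 = (6 − 6) − 0 = 0, and there is no ∂_3, so H_2 ≅ 0.

(K is a triangulation of the cylinder S^1 x I.)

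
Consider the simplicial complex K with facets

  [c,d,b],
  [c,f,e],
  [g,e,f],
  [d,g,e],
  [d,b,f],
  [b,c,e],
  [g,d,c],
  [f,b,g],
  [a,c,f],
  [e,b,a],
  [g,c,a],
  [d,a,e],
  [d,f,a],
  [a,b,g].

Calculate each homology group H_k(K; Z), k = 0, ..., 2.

H_0 ≅ Z,  H_1 ≅ Z^2,  H_2 ≅ Z.

Fix the vertex order a < b < c < d < e < f < g and write every simplex with vertices in increasing order. Then dim K = 2 and the simplices of K are:

  0-simplices (7): a, b, c, d, e, f, g
  1-simplices (21): ab, ac, ad, ae, af, ag, bc, bd, be, bf, bg, cd, ce, cf, cg, de, df, dg, ef, eg, fg
  2-simplices (14): abe, abg, acf, acg, ade, adf, bcd, bce, bdf, bfg, cdg, cef, deg, efg

Hence C_0 ≅ Z^7, C_1 ≅ Z^21, C_2 ≅ Z^14.

The boundary map ∂_1: C_1 → C_0 maps an edge to its endpoints' difference, ∂[p,q] = q − p.
The resulting 7×21 matrix has rank 6, and its Smith normal form has invariant factors (1,1,1,1,1,1).

Boundary ∂_2: C_2 → C_1 maps a triangle to the signed sum of its edges. For instance
  ∂ade = de − ae + ad,
  ∂deg = eg − dg + de.
As a 21×14 matrix over Z this has rank 13, with invariant factors (1,1,1,1,1,1,1,1,1,1,1,1,1).

Computing H_k = (kernel of ∂_k) / (image of ∂_{k+1}):

  H_0: rank C_0 − rank ∂_1 = 7 − 6 = 1, and the invariant factors of ∂_1 are all 1, so H_0 ≅ Z.
  H_1: rank ker ∂_1 − rank ∂_2 = (21 − 6) − 13 = 2, and the invariant factors of ∂_2 are all 1, so H_1 ≅ Z^2.
  H_2: rank ker ∂_2 − rank ∂_3 = (14 − 13) − 0 = 1, and there is no ∂_3, so H_2 ≅ Z.

(K is a triangulation of the torus T^2.)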